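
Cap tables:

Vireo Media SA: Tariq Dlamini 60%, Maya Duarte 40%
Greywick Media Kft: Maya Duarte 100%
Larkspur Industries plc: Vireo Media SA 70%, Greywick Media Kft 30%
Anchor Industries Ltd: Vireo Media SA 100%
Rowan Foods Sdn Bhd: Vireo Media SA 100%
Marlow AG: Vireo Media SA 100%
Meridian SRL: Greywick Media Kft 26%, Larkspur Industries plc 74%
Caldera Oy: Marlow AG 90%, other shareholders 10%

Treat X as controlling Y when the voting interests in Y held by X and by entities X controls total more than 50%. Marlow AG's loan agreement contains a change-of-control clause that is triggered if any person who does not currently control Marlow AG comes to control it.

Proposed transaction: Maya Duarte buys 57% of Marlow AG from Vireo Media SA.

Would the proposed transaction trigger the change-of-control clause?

Yes

The purchase adds only to Maya's holdings (Vireo's stake shrinks), so Maya is the only person who could newly come to control Marlow.
Maya holds 100% of Greywick, so Maya controls Greywick.
Neither Maya nor any entity Maya controls holds any voting interest in Marlow.
So before the transaction, Maya does not control Marlow.
After the purchase, Maya holds 57% of Marlow directly, and Vireo's stake falls to 43%.
Maya holds 57% of Marlow, so Maya controls Marlow.
Maya did not control Marlow before and does after, so the clause is triggered.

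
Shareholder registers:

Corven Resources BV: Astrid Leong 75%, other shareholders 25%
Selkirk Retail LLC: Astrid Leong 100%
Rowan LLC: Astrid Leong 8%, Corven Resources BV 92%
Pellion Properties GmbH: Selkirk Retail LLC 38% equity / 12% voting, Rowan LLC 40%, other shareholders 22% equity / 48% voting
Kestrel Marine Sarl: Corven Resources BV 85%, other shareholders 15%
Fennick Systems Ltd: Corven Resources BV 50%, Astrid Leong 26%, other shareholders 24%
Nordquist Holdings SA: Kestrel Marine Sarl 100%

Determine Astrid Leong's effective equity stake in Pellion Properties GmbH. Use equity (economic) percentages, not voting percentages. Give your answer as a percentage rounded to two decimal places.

68.80%

Astrid reaches Pellion along 3 paths.
Via Selkirk: 100% × 38% = 38%.
Via Rowan: 8% × 40% = 3.2%.
Via Corven → Rowan: 75% × 92% × 40% = 27.6%.
Total: 38% + 3.2% + 27.6% = 68.8%.
Rounded: 68.80%.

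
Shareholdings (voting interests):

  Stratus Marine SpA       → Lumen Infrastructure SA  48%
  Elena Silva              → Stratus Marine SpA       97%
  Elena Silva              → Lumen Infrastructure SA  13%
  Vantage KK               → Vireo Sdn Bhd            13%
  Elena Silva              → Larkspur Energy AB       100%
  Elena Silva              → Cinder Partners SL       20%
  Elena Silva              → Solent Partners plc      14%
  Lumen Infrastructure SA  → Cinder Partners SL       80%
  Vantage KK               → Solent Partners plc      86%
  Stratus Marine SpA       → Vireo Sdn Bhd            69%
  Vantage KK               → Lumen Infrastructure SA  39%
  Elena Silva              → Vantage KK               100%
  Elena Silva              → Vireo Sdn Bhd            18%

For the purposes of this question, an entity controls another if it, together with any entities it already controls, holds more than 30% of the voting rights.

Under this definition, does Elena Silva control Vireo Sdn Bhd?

Yes

Elena holds 97% of Stratus, so Elena controls Stratus.
Elena holds 100% of Vantage, so Elena controls Vantage.
Vantage and Stratus and Elena together hold 13% + 69% + 18% = 100% of Vireo, so Elena controls Vireo.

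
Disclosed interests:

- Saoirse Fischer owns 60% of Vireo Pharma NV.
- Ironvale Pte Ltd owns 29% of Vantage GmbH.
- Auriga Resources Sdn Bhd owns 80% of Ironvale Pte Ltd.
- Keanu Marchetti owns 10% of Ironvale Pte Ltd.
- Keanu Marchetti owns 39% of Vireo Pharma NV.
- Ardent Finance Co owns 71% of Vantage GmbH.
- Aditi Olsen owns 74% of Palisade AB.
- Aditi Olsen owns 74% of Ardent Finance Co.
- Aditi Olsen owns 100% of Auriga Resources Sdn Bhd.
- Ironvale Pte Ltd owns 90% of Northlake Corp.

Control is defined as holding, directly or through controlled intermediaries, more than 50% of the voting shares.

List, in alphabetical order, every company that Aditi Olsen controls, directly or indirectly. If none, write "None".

Ardent Finance Co, Auriga Resources Sdn Bhd, Ironvale Pte Ltd, Northlake Corp, Palisade AB, Vantage GmbH

Aditi holds 100% of Auriga, so Aditi controls Auriga.
Aditi holds 74% of Ardent, so Aditi controls Ardent.
Auriga holds 80% of Ironvale, so Aditi controls Ironvale.
Aditi holds 74% of Palisade, so Aditi controls Palisade.
Ironvale holds 90% of Northlake, so Aditi controls Northlake.
Ironvale and Ardent together hold 29% + 71% = 100% of Vantage, so Aditi controls Vantage.
No other company's threshold is met.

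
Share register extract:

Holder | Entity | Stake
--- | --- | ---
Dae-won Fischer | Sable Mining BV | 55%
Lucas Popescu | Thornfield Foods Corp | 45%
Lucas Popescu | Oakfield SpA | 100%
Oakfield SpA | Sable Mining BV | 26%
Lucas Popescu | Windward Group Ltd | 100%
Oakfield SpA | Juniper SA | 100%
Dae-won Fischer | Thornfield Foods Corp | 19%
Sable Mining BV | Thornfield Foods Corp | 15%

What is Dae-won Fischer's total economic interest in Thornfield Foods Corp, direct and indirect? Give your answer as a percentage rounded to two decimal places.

Dae-won reaches Thornfield along 2 paths.
Via Sable: 55% × 15% = 8.25%.
Direct stake: 19% = 19%.
Total: 8.25% + 19% = 27.25%.

27.25%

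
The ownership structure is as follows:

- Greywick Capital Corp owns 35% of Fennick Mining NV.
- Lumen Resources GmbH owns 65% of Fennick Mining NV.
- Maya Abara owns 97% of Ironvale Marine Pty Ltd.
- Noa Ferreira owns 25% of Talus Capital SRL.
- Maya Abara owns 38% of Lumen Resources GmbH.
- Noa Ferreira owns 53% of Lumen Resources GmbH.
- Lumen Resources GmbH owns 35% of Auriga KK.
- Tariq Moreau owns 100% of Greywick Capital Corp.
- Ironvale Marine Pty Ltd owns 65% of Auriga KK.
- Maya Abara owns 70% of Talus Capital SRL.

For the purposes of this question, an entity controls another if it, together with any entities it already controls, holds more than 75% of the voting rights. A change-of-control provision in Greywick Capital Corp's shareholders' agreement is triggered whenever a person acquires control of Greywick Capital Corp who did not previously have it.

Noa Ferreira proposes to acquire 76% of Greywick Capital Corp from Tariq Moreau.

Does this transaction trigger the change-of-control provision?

The purchase adds only to Noa's holdings (Tariq's stake shrinks), so Noa is the only person who could newly come to control Greywick.
Noa's largest direct stake is 53% in Lumen, which does not meet the threshold, so Noa controls no company.
Neither Noa nor any entity Noa controls holds any voting interest in Greywick.
So before the transaction, Noa does not control Greywick.
After the purchase, Noa holds 76% of Greywick directly, and Tariq's stake falls to 24%.
Noa holds 76% of Greywick, so Noa controls Greywick.
Noa did not control Greywick before and does after, so the clause is triggered.

Yes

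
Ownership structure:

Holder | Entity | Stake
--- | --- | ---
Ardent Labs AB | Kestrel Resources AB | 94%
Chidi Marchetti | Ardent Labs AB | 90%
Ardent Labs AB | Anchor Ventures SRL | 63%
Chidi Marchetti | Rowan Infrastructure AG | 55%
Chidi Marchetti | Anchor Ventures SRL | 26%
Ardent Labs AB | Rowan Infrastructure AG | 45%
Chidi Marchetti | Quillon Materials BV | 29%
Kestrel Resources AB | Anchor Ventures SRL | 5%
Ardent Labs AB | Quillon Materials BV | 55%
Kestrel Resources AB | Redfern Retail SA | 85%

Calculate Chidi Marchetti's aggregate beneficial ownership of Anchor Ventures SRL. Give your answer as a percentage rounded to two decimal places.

86.93%

Chidi reaches Anchor along 3 paths.
Direct stake: 26% = 26%.
Via Ardent → Kestrel: 90% × 94% × 5% = 4.23%.
Via Ardent: 90% × 63% = 56.7%.
Total: 26% + 4.23% + 56.7% = 86.93%.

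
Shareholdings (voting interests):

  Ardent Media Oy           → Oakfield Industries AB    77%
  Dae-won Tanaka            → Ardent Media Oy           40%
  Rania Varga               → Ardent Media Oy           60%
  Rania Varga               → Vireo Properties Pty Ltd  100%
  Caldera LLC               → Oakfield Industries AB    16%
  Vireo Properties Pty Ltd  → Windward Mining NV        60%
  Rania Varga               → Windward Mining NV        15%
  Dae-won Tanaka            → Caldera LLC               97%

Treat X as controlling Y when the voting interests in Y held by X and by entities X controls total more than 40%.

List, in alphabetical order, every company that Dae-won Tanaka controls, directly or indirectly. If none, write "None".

Caldera LLC

Dae-won holds 97% of Caldera, so Dae-won controls Caldera.
No other company's threshold is met.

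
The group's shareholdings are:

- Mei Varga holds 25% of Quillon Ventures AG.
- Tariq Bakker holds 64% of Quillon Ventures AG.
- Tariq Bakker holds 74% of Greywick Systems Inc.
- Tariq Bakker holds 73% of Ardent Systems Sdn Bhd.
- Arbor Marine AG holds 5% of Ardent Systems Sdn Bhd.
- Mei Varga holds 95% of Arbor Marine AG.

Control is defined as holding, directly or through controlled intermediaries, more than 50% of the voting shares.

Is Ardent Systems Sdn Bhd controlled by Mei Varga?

No

Mei holds 95% of Arbor, so Mei controls Arbor.
In Ardent, Mei's side holds only 5%, not > 50%.
So Mei does not control Ardent.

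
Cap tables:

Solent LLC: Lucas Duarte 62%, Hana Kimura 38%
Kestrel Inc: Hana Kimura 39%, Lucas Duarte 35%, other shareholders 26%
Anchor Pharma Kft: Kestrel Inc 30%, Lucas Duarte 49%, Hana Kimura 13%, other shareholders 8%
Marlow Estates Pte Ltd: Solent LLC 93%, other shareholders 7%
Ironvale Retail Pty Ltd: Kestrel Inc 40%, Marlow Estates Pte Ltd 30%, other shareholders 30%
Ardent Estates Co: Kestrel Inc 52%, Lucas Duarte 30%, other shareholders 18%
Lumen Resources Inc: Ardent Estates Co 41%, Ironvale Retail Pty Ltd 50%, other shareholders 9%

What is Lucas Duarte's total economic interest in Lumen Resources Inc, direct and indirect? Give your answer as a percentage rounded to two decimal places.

Lucas reaches Lumen along 4 paths.
Via Kestrel → Ardent: 35% × 52% × 41% = 7.462%.
Via Ardent: 30% × 41% = 12.3%.
Via Kestrel → Ironvale: 35% × 40% × 50% = 7%.
Via Solent → Marlow → Ironvale: 62% × 93% × 30% × 50% = 8.649%.
Total: 7.462% + 12.3% + 7% + 8.649% = 35.411%.
Rounded: 35.41%.

35.41%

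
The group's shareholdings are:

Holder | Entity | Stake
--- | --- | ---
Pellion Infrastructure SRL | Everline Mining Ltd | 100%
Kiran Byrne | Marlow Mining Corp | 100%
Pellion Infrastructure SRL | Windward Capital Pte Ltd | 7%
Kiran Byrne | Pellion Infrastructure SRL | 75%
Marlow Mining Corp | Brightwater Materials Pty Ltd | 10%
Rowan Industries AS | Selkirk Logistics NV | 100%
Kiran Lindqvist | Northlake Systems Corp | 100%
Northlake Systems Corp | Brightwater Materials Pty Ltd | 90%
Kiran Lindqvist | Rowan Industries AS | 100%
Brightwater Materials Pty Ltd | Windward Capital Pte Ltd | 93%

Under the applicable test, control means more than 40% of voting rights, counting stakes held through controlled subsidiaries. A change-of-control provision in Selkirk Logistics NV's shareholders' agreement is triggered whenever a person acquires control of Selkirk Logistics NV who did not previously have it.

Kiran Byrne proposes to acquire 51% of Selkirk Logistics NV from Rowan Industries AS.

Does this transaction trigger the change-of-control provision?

Yes

The purchase adds only to Kiran Byrne's holdings (Rowan's stake shrinks), so Kiran Byrne is the only person who could newly come to control Selkirk.
Kiran Byrne holds 100% of Marlow, so Kiran Byrne controls Marlow.
Kiran Byrne holds 75% of Pellion, so Kiran Byrne controls Pellion.
Pellion holds 100% of Everline, so Kiran Byrne controls Everline.
Neither Kiran Byrne nor any entity Kiran Byrne controls holds any voting interest in Selkirk.
So before the transaction, Kiran Byrne does not control Selkirk.
After the purchase, Kiran Byrne holds 51% of Selkirk directly, and Rowan's stake falls to 49%.
Kiran Byrne holds 51% of Selkirk, so Kiran Byrne controls Selkirk.
Kiran Byrne did not control Selkirk before and does after, so the clause is triggered.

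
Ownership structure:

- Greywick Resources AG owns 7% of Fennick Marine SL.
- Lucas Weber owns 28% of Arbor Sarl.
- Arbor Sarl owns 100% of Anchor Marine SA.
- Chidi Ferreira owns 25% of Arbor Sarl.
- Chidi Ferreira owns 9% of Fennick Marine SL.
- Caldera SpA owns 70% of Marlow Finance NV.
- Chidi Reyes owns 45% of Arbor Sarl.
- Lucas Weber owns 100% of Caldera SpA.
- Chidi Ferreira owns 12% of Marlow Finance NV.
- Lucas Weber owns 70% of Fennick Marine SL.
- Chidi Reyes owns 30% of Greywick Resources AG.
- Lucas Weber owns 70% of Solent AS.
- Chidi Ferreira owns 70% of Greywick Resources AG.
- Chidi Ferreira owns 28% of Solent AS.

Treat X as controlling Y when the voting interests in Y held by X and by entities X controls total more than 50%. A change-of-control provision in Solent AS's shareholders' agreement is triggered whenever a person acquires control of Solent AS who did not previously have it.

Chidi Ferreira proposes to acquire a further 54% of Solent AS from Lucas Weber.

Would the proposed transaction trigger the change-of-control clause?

Yes

The purchase adds only to Chidi Ferreira's holdings (Lucas's stake shrinks), so Chidi Ferreira is the only person who could newly come to control Solent.
Chidi Ferreira holds 70% of Greywick, so Chidi Ferreira controls Greywick.
In Solent, Chidi Ferreira's side holds only 28%, not > 50%.
So before the transaction, Chidi Ferreira does not control Solent.
After the purchase, Chidi Ferreira's direct stake in Solent rises to 28% + 54% = 82%, and Lucas's stake falls to 16%.
Chidi Ferreira holds 82% of Solent, so Chidi Ferreira controls Solent.
Chidi Ferreira did not control Solent before and does after, so the clause is triggered.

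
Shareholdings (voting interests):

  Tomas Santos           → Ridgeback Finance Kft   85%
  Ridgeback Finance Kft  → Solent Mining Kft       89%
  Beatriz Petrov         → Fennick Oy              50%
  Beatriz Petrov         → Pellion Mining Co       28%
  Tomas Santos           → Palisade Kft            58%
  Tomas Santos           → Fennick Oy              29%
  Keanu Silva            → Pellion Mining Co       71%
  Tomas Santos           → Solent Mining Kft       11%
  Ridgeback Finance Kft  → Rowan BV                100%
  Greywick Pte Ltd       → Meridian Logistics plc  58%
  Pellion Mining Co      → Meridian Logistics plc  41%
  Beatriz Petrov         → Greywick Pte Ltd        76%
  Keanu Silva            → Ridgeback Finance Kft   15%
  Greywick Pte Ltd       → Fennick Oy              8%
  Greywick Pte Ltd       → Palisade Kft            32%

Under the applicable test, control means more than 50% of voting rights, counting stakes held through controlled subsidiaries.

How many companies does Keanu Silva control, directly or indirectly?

1

Keanu holds 71% of Pellion, so Keanu controls Pellion.
No other company's threshold is met.
Keanu controls 1 company.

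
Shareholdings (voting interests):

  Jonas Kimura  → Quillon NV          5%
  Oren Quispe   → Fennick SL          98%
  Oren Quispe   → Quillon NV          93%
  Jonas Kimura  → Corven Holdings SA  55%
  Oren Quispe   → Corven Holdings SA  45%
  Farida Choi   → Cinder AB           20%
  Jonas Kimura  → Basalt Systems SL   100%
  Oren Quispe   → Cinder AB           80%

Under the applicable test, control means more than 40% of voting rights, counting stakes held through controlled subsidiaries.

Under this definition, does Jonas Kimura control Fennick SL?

No

Jonas holds 55% of Corven, so Jonas controls Corven.
Jonas holds 100% of Basalt, so Jonas controls Basalt.
Neither Jonas nor any entity Jonas controls holds any voting interest in Fennick.
So Jonas does not control Fennick.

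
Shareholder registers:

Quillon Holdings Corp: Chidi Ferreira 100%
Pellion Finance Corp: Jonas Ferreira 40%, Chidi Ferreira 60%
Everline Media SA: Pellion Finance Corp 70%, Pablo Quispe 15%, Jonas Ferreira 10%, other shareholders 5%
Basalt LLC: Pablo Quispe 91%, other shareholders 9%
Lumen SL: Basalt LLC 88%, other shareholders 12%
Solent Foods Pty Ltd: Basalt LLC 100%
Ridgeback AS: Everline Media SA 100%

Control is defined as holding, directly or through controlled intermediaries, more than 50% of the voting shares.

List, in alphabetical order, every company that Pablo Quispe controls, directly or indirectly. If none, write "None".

Basalt LLC, Lumen SL, Solent Foods Pty Ltd

Pablo holds 91% of Basalt, so Pablo controls Basalt.
Basalt holds 88% of Lumen, so Pablo controls Lumen.
Basalt holds 100% of Solent, so Pablo controls Solent.
No other company's threshold is met.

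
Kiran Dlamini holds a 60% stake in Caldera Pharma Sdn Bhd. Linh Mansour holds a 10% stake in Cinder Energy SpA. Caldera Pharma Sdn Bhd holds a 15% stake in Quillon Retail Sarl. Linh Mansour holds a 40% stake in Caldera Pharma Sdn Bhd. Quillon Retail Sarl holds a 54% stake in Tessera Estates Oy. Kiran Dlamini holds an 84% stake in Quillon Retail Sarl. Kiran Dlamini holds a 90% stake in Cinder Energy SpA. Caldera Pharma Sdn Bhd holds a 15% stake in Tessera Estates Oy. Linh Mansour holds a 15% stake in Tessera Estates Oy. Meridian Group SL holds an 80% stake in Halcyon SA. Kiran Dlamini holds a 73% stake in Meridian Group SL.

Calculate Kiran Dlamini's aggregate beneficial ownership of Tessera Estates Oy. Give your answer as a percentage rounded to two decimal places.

59.22%

Kiran reaches Tessera along 3 paths.
Via Quillon: 84% × 54% = 45.36%.
Via Caldera → Quillon: 60% × 15% × 54% = 4.86%.
Via Caldera: 60% × 15% = 9%.
Total: 45.36% + 4.86% + 9% = 59.22%.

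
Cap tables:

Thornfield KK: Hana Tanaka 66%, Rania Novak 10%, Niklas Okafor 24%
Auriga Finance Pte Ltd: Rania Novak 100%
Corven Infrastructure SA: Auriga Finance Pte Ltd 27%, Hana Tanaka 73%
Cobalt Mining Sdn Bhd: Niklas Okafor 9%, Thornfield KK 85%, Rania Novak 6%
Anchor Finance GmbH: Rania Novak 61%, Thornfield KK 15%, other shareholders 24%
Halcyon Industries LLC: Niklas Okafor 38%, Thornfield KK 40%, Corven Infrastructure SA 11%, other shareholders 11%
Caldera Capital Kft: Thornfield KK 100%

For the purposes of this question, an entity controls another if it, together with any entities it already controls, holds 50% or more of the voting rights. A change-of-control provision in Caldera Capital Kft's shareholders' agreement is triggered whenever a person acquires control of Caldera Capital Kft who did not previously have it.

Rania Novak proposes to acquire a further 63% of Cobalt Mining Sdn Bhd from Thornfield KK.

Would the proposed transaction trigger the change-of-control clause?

No

The purchase adds only to Rania's holdings (Thornfield's stake shrinks), so Rania is the only person who could newly come to control Caldera.
Rania holds 100% of Auriga, so Rania controls Auriga.
Rania holds 61% of Anchor, so Rania controls Anchor.
Neither Rania nor any entity Rania controls holds any voting interest in Caldera.
So before the transaction, Rania does not control Caldera.
After the purchase, Rania's direct stake in Cobalt rises to 6% + 63% = 69%, and Thornfield's stake falls to 22%.
Rania holds 69% of Cobalt, so Rania controls Cobalt.
After the transaction, neither Rania nor any entity Rania controls holds a voting interest in Caldera, so Rania still does not control it.
No new person acquires control, so the clause is not triggered.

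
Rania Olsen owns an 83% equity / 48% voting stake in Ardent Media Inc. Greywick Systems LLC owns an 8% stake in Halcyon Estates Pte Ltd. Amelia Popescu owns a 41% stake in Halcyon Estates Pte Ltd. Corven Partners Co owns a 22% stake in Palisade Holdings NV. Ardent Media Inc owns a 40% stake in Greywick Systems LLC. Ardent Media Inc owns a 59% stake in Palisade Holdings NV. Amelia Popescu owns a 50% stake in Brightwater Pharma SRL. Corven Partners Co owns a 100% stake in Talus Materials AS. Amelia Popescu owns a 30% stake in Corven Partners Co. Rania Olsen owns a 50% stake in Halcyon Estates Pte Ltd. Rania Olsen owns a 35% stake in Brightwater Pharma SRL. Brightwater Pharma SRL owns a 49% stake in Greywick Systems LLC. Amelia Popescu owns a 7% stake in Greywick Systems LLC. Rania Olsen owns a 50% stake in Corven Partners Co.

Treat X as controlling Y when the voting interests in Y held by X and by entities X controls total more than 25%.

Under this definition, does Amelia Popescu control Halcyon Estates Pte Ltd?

Amelia holds 50% of Brightwater, so Amelia controls Brightwater.
Brightwater and Amelia together hold 49% + 7% = 56% of Greywick, so Amelia controls Greywick.
Greywick and Amelia together hold 8% + 41% = 49% of Halcyon, so Amelia controls Halcyon.

Yes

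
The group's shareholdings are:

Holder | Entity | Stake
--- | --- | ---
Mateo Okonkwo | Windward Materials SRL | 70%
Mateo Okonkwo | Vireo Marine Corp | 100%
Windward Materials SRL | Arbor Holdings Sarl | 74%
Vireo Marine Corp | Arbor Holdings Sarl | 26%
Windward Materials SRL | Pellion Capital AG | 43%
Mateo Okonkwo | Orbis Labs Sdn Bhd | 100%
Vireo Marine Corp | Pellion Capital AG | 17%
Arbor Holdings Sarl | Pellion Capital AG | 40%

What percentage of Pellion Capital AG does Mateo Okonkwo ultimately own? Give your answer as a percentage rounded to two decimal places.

Mateo reaches Pellion along 4 paths.
Via Vireo: 100% × 17% = 17%.
Via Vireo → Arbor: 100% × 26% × 40% = 10.4%.
Via Windward → Arbor: 70% × 74% × 40% = 20.72%.
Via Windward: 70% × 43% = 30.1%.
Total: 17% + 10.4% + 20.72% + 30.1% = 78.22%.

78.22%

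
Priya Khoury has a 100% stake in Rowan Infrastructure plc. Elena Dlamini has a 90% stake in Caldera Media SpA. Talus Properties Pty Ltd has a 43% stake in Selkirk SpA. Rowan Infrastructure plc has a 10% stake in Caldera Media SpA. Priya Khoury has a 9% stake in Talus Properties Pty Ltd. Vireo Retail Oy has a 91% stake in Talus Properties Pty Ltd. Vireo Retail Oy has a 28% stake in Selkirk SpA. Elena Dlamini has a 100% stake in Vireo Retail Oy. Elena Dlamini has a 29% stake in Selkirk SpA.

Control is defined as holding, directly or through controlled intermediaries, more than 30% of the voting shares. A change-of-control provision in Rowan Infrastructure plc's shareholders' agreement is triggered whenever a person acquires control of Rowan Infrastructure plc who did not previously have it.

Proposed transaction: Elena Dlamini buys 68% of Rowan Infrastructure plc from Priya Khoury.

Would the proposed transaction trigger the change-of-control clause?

Yes

The purchase adds only to Elena's holdings (Priya's stake shrinks), so Elena is the only person who could newly come to control Rowan.
Elena holds 100% of Vireo, so Elena controls Vireo.
Vireo holds 91% of Talus, so Elena controls Talus.
Talus and Elena and Vireo together hold 43% + 29% + 28% = 100% of Selkirk, so Elena controls Selkirk.
Elena holds 90% of Caldera, so Elena controls Caldera.
Neither Elena nor any entity Elena controls holds any voting interest in Rowan.
So before the transaction, Elena does not control Rowan.
After the purchase, Elena holds 68% of Rowan directly, and Priya's stake falls to 32%.
Elena holds 68% of Rowan, so Elena controls Rowan.
Elena did not control Rowan before and does after, so the clause is triggered.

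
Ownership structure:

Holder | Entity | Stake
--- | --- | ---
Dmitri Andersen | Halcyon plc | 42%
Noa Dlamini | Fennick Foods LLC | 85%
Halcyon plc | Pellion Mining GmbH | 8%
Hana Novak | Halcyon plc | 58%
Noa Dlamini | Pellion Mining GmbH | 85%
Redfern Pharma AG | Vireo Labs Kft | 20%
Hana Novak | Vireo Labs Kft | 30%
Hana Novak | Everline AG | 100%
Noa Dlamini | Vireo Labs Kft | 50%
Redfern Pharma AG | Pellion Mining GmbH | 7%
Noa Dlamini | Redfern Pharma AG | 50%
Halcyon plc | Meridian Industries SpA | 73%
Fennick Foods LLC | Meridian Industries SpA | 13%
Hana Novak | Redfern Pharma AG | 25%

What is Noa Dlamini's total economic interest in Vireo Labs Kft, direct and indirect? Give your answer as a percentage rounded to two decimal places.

Noa reaches Vireo along 2 paths.
Via Redfern: 50% × 20% = 10%.
Direct stake: 50% = 50%.
Total: 10% + 50% = 60%.
Rounded: 60.00%.

60.00%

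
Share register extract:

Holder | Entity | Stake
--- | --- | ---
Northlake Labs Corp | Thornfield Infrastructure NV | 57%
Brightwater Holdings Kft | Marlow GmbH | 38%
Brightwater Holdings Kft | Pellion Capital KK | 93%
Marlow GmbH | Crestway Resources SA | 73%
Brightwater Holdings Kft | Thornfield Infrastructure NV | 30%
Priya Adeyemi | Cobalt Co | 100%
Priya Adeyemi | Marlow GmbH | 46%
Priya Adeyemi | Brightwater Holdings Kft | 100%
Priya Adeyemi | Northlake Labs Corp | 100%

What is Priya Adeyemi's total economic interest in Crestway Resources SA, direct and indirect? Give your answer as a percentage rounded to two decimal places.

Priya reaches Crestway along 2 paths.
Via Brightwater → Marlow: 100% × 38% × 73% = 27.74%.
Via Marlow: 46% × 73% = 33.58%.
Total: 27.74% + 33.58% = 61.32%.

61.32%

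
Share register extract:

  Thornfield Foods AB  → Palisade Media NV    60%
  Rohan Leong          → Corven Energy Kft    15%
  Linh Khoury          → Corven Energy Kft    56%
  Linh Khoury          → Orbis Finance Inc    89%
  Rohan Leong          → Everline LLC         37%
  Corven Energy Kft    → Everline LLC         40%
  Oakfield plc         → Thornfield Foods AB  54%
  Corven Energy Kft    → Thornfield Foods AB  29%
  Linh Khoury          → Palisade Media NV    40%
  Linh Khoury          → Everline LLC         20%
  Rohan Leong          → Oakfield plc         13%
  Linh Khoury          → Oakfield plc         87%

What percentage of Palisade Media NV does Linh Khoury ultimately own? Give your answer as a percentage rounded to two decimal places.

77.93%

Linh reaches Palisade along 3 paths.
Via Oakfield → Thornfield: 87% × 54% × 60% = 28.188%.
Via Corven → Thornfield: 56% × 29% × 60% = 9.744%.
Direct stake: 40% = 40%.
Total: 28.188% + 9.744% + 40% = 77.932%.
Rounded: 77.93%.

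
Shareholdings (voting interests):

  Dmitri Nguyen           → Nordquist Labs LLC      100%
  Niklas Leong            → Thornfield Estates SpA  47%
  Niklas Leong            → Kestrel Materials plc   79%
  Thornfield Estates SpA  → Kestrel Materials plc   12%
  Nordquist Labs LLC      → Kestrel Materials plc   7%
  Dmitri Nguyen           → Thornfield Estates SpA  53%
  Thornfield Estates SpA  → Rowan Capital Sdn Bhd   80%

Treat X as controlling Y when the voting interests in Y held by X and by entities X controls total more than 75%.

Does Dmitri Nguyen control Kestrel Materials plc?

No

Dmitri holds 100% of Nordquist, so Dmitri controls Nordquist.
In Kestrel, Dmitri's side holds only 7%, not > 75%.
So Dmitri does not control Kestrel.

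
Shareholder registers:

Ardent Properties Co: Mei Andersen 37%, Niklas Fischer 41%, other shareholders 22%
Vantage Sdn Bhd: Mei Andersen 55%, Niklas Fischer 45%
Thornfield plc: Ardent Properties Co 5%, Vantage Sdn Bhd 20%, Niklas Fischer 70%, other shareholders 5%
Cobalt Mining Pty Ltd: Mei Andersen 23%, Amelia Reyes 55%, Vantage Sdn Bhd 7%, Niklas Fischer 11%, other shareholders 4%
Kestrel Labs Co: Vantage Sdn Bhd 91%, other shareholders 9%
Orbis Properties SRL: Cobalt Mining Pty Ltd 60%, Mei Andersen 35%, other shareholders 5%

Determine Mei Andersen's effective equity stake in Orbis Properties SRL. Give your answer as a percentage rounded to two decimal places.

51.11%

Mei reaches Orbis along 3 paths.
Via Cobalt: 23% × 60% = 13.8%.
Via Vantage → Cobalt: 55% × 7% × 60% = 2.31%.
Direct stake: 35% = 35%.
Total: 13.8% + 2.31% + 35% = 51.11%.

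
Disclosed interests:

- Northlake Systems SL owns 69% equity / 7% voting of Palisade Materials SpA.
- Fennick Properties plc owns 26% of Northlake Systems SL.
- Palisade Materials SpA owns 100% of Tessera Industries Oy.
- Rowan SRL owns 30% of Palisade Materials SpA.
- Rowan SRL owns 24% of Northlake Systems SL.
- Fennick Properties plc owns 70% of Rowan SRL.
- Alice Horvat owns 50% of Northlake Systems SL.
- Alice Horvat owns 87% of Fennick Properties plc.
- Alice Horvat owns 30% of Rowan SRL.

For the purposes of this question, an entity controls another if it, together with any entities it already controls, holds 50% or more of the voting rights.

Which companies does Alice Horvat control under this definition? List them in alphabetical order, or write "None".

Alice holds 87% of Fennick, so Alice controls Fennick.
Fennick and Alice together hold 70% + 30% = 100% of Rowan, so Alice controls Rowan.
Alice and Rowan and Fennick together hold 50% + 24% + 26% = 100% of Northlake, so Alice controls Northlake.
No other company's threshold is met.

Fennick Properties plc, Northlake Systems SL, Rowan SRL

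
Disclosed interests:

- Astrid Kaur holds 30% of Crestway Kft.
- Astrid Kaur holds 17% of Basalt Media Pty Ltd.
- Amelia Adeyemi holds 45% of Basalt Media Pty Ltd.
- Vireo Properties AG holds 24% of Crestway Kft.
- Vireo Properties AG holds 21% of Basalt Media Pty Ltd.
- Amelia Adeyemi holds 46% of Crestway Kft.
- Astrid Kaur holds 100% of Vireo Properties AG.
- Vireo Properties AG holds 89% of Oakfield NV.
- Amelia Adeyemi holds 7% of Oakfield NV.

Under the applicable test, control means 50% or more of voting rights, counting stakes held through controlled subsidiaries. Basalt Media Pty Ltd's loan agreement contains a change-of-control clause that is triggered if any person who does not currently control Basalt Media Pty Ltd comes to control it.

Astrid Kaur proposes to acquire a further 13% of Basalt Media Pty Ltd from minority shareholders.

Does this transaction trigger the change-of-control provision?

Yes

The purchase changes only Astrid's holdings, so Astrid is the only person who could newly come to control Basalt.
Astrid holds 100% of Vireo, so Astrid controls Vireo.
Vireo and Astrid together hold 24% + 30% = 54% of Crestway, so Astrid controls Crestway.
Vireo holds 89% of Oakfield, so Astrid controls Oakfield.
In Basalt, Astrid's side holds only 21% + 17% = 38%, not ≥ 50%.
So before the transaction, Astrid does not control Basalt.
After the purchase, Astrid's direct stake in Basalt rises to 17% + 13% = 30%.
Vireo and Astrid together hold 21% + 30% = 51% of Basalt, so Astrid controls Basalt.
Astrid did not control Basalt before and does after, so the clause is triggered.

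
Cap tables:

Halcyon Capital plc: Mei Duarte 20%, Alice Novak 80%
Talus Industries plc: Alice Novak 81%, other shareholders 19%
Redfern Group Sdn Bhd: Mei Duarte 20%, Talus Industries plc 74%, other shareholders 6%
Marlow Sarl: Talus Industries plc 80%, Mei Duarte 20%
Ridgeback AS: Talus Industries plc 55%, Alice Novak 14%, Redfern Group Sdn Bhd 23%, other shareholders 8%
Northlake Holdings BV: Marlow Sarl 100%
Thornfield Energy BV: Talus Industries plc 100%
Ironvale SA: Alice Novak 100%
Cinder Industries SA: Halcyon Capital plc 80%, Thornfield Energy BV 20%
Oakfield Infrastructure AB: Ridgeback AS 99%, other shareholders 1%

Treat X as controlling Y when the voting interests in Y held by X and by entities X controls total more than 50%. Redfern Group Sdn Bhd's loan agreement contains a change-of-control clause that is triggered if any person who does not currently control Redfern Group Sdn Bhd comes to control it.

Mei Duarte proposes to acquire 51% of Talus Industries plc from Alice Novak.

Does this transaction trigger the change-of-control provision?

Yes

The purchase adds only to Mei's holdings (Alice's stake shrinks), so Mei is the only person who could newly come to control Redfern.
Mei's largest direct stake is 20% in Halcyon, which does not meet the threshold, so Mei controls no company.
In Redfern, Mei's side holds only 20%, not > 50%.
So before the transaction, Mei does not control Redfern.
After the purchase, Mei holds 51% of Talus directly, and Alice's stake falls to 30%.
Mei holds 51% of Talus, so Mei controls Talus.
Mei and Talus together hold 20% + 74% = 94% of Redfern, so Mei controls Redfern.
Mei did not control Redfern before and does after, so the clause is triggered.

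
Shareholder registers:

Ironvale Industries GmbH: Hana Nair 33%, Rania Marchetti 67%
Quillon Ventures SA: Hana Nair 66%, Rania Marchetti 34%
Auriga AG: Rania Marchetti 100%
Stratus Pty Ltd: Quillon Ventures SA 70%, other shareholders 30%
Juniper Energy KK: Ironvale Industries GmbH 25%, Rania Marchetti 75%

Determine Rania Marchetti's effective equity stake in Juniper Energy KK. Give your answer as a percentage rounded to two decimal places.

Rania reaches Juniper along 2 paths.
Via Ironvale: 67% × 25% = 16.75%.
Direct stake: 75% = 75%.
Total: 16.75% + 75% = 91.75%.

91.75%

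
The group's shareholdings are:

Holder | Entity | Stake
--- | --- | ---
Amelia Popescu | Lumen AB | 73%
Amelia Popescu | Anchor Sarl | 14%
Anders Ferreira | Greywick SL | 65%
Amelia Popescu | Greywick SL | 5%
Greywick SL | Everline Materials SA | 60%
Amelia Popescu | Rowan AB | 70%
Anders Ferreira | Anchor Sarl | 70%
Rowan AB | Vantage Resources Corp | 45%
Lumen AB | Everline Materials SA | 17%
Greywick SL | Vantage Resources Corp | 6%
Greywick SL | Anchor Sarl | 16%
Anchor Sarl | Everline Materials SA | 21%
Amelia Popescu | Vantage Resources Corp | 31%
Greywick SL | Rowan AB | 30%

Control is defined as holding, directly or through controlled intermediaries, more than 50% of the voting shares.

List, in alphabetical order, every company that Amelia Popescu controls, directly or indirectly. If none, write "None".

Lumen AB, Rowan AB, Vantage Resources Corp

Amelia holds 70% of Rowan, so Amelia controls Rowan.
Rowan and Amelia together hold 45% + 31% = 76% of Vantage, so Amelia controls Vantage.
Amelia holds 73% of Lumen, so Amelia controls Lumen.
No other company's threshold is met.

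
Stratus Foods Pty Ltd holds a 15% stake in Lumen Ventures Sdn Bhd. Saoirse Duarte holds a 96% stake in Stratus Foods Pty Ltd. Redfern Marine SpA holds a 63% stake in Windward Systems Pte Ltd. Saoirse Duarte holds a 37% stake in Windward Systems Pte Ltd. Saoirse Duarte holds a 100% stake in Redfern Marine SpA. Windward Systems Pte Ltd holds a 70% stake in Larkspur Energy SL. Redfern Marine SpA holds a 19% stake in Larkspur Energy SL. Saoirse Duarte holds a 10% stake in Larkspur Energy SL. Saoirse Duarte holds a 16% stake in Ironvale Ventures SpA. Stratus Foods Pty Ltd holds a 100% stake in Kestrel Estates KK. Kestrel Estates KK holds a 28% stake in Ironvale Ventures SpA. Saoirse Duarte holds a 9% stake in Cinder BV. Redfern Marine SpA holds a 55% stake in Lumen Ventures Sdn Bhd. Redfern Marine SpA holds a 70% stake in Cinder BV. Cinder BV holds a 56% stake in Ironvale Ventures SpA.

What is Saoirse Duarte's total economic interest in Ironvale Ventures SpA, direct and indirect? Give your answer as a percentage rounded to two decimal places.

Saoirse reaches Ironvale along 4 paths.
Via Stratus → Kestrel: 96% × 100% × 28% = 26.88%.
Direct stake: 16% = 16%.
Via Redfern → Cinder: 100% × 70% × 56% = 39.2%.
Via Cinder: 9% × 56% = 5.04%.
Total: 26.88% + 16% + 39.2% + 5.04% = 87.12%.

87.12%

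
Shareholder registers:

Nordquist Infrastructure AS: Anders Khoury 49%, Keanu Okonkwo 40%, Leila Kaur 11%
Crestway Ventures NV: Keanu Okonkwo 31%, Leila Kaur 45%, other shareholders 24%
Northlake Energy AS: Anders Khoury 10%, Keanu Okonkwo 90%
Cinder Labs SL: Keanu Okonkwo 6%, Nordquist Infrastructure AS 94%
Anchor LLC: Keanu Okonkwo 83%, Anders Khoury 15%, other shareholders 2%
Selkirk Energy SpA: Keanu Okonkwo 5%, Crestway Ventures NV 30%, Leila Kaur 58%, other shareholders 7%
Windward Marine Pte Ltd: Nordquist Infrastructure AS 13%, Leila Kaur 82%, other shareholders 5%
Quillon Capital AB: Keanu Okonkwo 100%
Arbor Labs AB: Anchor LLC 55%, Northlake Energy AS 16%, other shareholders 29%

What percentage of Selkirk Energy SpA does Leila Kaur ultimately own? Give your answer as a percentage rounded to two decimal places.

71.50%

Leila reaches Selkirk along 2 paths.
Via Crestway: 45% × 30% = 13.5%.
Direct stake: 58% = 58%.
Total: 13.5% + 58% = 71.5%.
Rounded: 71.50%.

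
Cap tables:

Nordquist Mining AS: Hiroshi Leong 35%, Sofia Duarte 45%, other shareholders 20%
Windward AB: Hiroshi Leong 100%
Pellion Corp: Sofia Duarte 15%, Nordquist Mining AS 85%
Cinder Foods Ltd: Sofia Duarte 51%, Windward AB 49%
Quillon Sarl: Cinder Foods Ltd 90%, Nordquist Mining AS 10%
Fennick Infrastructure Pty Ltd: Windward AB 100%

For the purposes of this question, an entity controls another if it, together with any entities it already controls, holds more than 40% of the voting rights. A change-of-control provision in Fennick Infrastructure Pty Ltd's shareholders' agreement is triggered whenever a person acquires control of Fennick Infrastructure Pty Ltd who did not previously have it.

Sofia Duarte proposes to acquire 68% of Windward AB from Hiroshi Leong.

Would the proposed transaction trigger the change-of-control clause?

The purchase adds only to Sofia's holdings (Hiroshi's stake shrinks), so Sofia is the only person who could newly come to control Fennick.
Sofia holds 45% of Nordquist, so Sofia controls Nordquist.
Sofia and Nordquist together hold 15% + 85% = 100% of Pellion, so Sofia controls Pellion.
Sofia holds 51% of Cinder, so Sofia controls Cinder.
Cinder and Nordquist together hold 90% + 10% = 100% of Quillon, so Sofia controls Quillon.
Neither Sofia nor any entity Sofia controls holds any voting interest in Fennick.
So before the transaction, Sofia does not control Fennick.
After the purchase, Sofia holds 68% of Windward directly, and Hiroshi's stake falls to 32%.
Sofia holds 68% of Windward, so Sofia controls Windward.
Windward holds 100% of Fennick, so Sofia controls Fennick.
Sofia did not control Fennick before and does after, so the clause is triggered.

Yes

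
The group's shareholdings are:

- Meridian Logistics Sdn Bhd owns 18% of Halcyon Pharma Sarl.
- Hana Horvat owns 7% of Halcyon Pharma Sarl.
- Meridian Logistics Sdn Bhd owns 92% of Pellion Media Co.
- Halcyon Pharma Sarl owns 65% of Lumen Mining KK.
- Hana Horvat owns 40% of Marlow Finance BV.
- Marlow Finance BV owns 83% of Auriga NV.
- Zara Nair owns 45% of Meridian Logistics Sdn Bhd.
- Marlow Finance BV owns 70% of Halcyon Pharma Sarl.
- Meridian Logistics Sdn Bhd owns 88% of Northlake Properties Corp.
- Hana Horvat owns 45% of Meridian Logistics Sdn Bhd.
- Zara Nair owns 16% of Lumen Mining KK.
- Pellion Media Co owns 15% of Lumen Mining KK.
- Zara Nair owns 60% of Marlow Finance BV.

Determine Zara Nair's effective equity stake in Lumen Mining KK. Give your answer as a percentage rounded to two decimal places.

54.78%

Zara reaches Lumen along 4 paths.
Direct stake: 16% = 16%.
Via Meridian → Pellion: 45% × 92% × 15% = 6.21%.
Via Marlow → Halcyon: 60% × 70% × 65% = 27.3%.
Via Meridian → Halcyon: 45% × 18% × 65% = 5.265%.
Total: 16% + 6.21% + 27.3% + 5.265% = 54.775%.
Rounded: 54.78%.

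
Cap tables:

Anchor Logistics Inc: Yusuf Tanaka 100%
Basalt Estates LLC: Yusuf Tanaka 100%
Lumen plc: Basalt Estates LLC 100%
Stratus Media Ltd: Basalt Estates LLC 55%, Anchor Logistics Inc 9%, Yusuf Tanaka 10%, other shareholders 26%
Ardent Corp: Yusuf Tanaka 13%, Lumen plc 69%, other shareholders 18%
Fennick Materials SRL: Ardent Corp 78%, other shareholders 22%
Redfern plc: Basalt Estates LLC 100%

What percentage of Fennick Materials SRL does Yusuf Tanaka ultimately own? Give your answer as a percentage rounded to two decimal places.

63.96%

Yusuf reaches Fennick along 2 paths.
Via Ardent: 13% × 78% = 10.14%.
Via Basalt → Lumen → Ardent: 100% × 100% × 69% × 78% = 53.82%.
Total: 10.14% + 53.82% = 63.96%.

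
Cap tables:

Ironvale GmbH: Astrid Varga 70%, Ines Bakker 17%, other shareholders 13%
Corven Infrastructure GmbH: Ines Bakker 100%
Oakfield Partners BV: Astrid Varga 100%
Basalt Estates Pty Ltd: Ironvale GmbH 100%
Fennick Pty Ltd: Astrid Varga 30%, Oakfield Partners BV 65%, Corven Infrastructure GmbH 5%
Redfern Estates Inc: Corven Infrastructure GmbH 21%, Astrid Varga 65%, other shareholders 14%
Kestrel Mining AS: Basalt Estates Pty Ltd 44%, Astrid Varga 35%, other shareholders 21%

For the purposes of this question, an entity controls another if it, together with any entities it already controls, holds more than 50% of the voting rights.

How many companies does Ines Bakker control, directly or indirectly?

Ines holds 100% of Corven, so Ines controls Corven.
No other company's threshold is met.
Ines controls 1 company.

1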